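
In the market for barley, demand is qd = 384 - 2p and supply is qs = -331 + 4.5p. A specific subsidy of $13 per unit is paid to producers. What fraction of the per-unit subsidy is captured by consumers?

Consumer share = 9/13

Pre-subsidy: 384 - 2p = -331 + 4.5p gives p* = 110, q* = 164.
With the subsidy, sellers receive ps = pb + 13 for each unit, where pb is the price buyers pay.
Supply in terms of pb becomes qs = -331 + 4.5(pb + 13) = -272.5 + 4.5pb. Setting this equal to demand: 384 - 2pb = -272.5 + 4.5pb, so pb = 101.
Sellers receive ps = 101 + 13 = 114; q' = 384 − 2·101 = 182.
Buyers' price falls by p* − pb = 110 − 101 = 9; sellers' price rises by ps − p* = 114 − 110 = 4.
So consumers capture 9/13 = 9/13 of each unit of subsidy.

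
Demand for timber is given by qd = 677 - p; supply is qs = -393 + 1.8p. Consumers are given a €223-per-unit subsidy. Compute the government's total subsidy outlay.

Pre-subsidy: 677 - p = -393 + 1.8p gives p* = 2675/7, q* = 2064/7.
With the rebate, buyers effectively pay pb = ps − 223, where ps is the price sellers receive.
Demand in terms of ps becomes qd = 677 − 1(ps − 223) = 900 - ps. Setting this equal to supply: 900 - ps = -393 + 1.8ps, so ps = 6465/14.
Buyers pay pb = 6465/14 − 223 = 3343/14; q' = -393 + 1.8·(6465/14) = 6135/14.
Government outlay = subsidy × quantity = 223 × 6135/14 = 1368105/14.

Government cost = 1368105/14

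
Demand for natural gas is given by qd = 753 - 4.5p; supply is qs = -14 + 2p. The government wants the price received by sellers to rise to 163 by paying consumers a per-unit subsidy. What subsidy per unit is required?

At a seller price of 163, quantity supplied is -14 + 2·163 = 312.
Buyers absorb 312 only when they pay pb with 753 − 4.5·pb = 312, i.e. pb = 98.
s = ps − pb = 163 − 98 = 65.

Required subsidy s = 65 per unit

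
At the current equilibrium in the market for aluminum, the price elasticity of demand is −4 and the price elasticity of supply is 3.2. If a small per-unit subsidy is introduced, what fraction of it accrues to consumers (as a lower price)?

For a small subsidy around the equilibrium, the benefit split depends on the relative slopes, which at a point are proportional to the elasticities.
Buyer share = εs/(εs + |εd|) = 3.2/(3.2 + 4) = 4/9; seller share = |εd|/(εs + |εd|) = 5/9.

Consumer share = 4/9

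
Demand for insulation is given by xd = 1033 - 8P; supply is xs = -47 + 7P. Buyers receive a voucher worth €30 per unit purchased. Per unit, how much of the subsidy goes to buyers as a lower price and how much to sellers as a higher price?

Buyers gain €14 per unit; sellers gain €16 per unit

Pre-subsidy: 1033 - 8P = -47 + 7P gives P* = 72, x* = 457.
With the rebate, buyers effectively pay Pb = Ps − 30, where Ps is the price sellers receive.
Demand in terms of Ps becomes xd = 1033 − 8(Ps − 30) = 1273 - 8Ps. Setting this equal to supply: 1273 - 8Ps = -47 + 7Ps, so Ps = 88.
Buyers pay Pb = 88 − 30 = 58; x' = -47 + 7·88 = 569.
Buyers' price falls by P* − Pb = 72 − 58 = 14; sellers' price rises by Ps − P* = 88 − 72 = 16.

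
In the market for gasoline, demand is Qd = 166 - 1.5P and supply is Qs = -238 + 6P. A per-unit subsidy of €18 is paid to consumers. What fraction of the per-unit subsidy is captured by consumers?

Consumer share = 0.8

Pre-subsidy: 166 - 1.5P = -238 + 6P gives P* = 808/15, Q* = 85.2.
With the rebate, buyers effectively pay Pb = Ps − 18, where Ps is the price sellers receive.
Demand in terms of Ps becomes Qd = 166 − 1.5(Ps − 18) = 193 - 1.5Ps. Setting this equal to supply: 193 - 1.5Ps = -238 + 6Ps, so Ps = 862/15.
Buyers pay Pb = 862/15 − 18 = 592/15; Q' = -238 + 6·(862/15) = 106.8.
Buyers' price falls by P* − Pb = 808/15 − 592/15 = 14.4; sellers' price rises by Ps − P* = 862/15 − 808/15 = 3.6.
So consumers capture 14.4/18 = 0.8 of each unit of subsidy.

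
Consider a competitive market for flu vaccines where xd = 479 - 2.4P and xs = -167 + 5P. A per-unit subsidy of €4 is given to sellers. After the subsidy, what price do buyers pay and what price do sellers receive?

Buyers pay 3130/37; sellers receive 3278/37

Pre-subsidy: 479 - 2.4P = -167 + 5P gives P* = 3230/37, x* = 9971/37.
With the subsidy, sellers receive Ps = Pb + 4 for each unit, where Pb is the price buyers pay.
Supply in terms of Pb becomes xs = -167 + 5(Pb + 4) = -147 + 5Pb. Setting this equal to demand: 479 - 2.4Pb = -147 + 5Pb, so Pb = 3130/37.
Sellers receive Ps = 3130/37 + 4 = 3278/37; x' = 479 − 2.4·(3130/37) = 10211/37.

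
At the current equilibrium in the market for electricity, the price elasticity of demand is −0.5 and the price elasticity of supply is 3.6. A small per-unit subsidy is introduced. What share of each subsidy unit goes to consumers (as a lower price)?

For a small subsidy around the equilibrium, the benefit split depends on the relative slopes, which at a point are proportional to the elasticities.
Buyer share = εs/(εs + |εd|) = 3.6/(3.6 + 0.5) = 36/41; seller share = |εd|/(εs + |εd|) = 5/41.

Consumer share = 36/41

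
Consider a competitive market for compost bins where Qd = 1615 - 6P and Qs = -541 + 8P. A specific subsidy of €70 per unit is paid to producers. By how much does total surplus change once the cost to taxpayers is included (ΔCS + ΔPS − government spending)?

Net change in total surplus = -€8400

Pre-subsidy: 1615 - 6P = -541 + 8P gives P* = 154, Q* = 691.
With the subsidy, sellers receive Ps = Pb + 70 for each unit, where Pb is the price buyers pay.
Supply in terms of Pb becomes Qs = -541 + 8(Pb + 70) = 19 + 8Pb. Setting this equal to demand: 1615 - 6Pb = 19 + 8Pb, so Pb = 114.
Sellers receive Ps = 114 + 70 = 184; Q' = 1615 − 6·114 = 931.
ΔCS = ½(691 + 931)(154 − 114) = 32440; ΔPS = ½(691 + 931)(184 − 154) = 24330.
Government spending = 70 × 931 = 65170.
Net change = 32440 + 24330 − 65170 = -8400. The loss equals the DWL triangle ½·70·240.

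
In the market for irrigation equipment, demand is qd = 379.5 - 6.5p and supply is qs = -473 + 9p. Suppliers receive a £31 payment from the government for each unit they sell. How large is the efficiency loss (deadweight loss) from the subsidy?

Deadweight loss = £1813.5

Pre-subsidy: 379.5 - 6.5p = -473 + 9p gives p* = 55, q* = 22.
With the subsidy, sellers receive ps = pb + 31 for each unit, where pb is the price buyers pay.
Supply in terms of pb becomes qs = -473 + 9(pb + 31) = -194 + 9pb. Setting this equal to demand: 379.5 - 6.5pb = -194 + 9pb, so pb = 37.
Sellers receive ps = 37 + 31 = 68; q' = 379.5 − 6.5·37 = 139.
The subsidy expands output by 139 − 22 = 117 past the efficient level; on those units the gap between marginal cost and willingness to pay runs from 0 up to 31.
DWL = ½ × 31 × 117 = 1813.5.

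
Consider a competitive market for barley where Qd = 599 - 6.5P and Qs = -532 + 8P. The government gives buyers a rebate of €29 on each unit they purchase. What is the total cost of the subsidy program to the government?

Government cost = €5684

Pre-subsidy: 599 - 6.5P = -532 + 8P gives P* = 78, Q* = 92.
With the rebate, buyers effectively pay Pb = Ps − 29, where Ps is the price sellers receive.
Demand in terms of Ps becomes Qd = 599 − 6.5(Ps − 29) = 787.5 - 6.5Ps. Setting this equal to supply: 787.5 - 6.5Ps = -532 + 8Ps, so Ps = 91.
Buyers pay Pb = 91 − 29 = 62; Q' = -532 + 8·91 = 196.
Government outlay = subsidy × quantity = 29 × 196 = 5684.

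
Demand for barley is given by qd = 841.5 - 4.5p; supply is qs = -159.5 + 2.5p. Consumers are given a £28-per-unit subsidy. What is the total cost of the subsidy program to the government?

Government cost = £6804

Pre-subsidy: 841.5 - 4.5p = -159.5 + 2.5p gives p* = 143, q* = 198.
With the rebate, buyers effectively pay pb = ps − 28, where ps is the price sellers receive.
Demand in terms of ps becomes qd = 841.5 − 4.5(ps − 28) = 967.5 - 4.5ps. Setting this equal to supply: 967.5 - 4.5ps = -159.5 + 2.5ps, so ps = 161.
Buyers pay pb = 161 − 28 = 133; q' = -159.5 + 2.5·161 = 243.
Government outlay = subsidy × quantity = 28 × 243 = 6804.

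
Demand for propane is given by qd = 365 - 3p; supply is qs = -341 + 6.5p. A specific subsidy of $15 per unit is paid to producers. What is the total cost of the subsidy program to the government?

Government cost = 49260/19

Pre-subsidy: 365 - 3p = -341 + 6.5p gives p* = 1412/19, q* = 2699/19.
With the subsidy, sellers receive ps = pb + 15 for each unit, where pb is the price buyers pay.
Supply in terms of pb becomes qs = -341 + 6.5(pb + 15) = -243.5 + 6.5pb. Setting this equal to demand: 365 - 3pb = -243.5 + 6.5pb, so pb = 1217/19.
Sellers receive ps = 1217/19 + 15 = 1502/19; q' = 365 − 3·(1217/19) = 3284/19.
Government outlay = subsidy × quantity = 15 × 3284/19 = 49260/19.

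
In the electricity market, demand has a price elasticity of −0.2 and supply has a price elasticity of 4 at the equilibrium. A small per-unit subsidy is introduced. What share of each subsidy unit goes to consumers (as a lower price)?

Consumer share = 20/21

For a small subsidy around the equilibrium, the benefit split depends on the relative slopes, which at a point are proportional to the elasticities.
Buyer share = εs/(εs + |εd|) = 4/(4 + 0.2) = 20/21; seller share = |εd|/(εs + |εd|) = 1/21.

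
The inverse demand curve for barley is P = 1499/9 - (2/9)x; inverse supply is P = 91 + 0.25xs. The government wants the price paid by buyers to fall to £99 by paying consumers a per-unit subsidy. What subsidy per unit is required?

At a buyer price of 99, quantity demanded is 749.5 − 4.5·99 = 304.
Sellers supply 304 only when they receive Ps = 91 + 0.25·304 = 167.
s = Ps − Pb = 167 − 99 = 68.

Required subsidy s = £68 per unit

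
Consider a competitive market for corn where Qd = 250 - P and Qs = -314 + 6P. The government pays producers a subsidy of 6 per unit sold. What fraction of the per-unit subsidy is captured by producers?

Pre-subsidy: 250 - P = -314 + 6P gives P* = 564/7, Q* = 1186/7.
With the subsidy, sellers receive Ps = Pb + 6 for each unit, where Pb is the price buyers pay.
Supply in terms of Pb becomes Qs = -314 + 6(Pb + 6) = -278 + 6Pb. Setting this equal to demand: 250 - Pb = -278 + 6Pb, so Pb = 528/7.
Sellers receive Ps = 528/7 + 6 = 570/7; Q' = 250 − 1·(528/7) = 1222/7.
Buyers' price falls by P* − Pb = 564/7 − 528/7 = 36/7; sellers' price rises by Ps − P* = 570/7 − 564/7 = 6/7.
So producers capture (6/7)/6 = 1/7 of each unit of subsidy.

Producer share = 1/7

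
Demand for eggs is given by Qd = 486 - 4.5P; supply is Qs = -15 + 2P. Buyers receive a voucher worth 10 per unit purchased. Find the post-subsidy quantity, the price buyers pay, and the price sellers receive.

Q' = 153; buyers pay 74; sellers receive 84

Pre-subsidy: 486 - 4.5P = -15 + 2P gives P* = 1002/13, Q* = 1809/13.
With the rebate, buyers effectively pay Pb = Ps − 10, where Ps is the price sellers receive.
Demand in terms of Ps becomes Qd = 486 − 4.5(Ps − 10) = 531 - 4.5Ps. Setting this equal to supply: 531 - 4.5Ps = -15 + 2Ps, so Ps = 84.
Buyers pay Pb = 84 − 10 = 74; Q' = -15 + 2·84 = 153.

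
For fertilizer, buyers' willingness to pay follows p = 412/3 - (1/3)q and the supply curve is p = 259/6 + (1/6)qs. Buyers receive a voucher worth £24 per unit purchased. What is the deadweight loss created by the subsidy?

Deadweight loss = £576

Pre-subsidy: 412/3 - (1/3)q = 259/6 + (1/6)q gives q* = 565/3 and p* = 671/9.
With the rebate, buyers effectively pay pb = ps − 24, where ps is the price sellers receive.
On the curves, pb = 412/3 - (1/3)q and ps = 259/6 + (1/6)q; the wedge ps − pb = 24 gives 259/6 + (1/6)q − (412/3 - (1/3)q) = 24, so q' = 709/3.
Then pb = 412/3 − (1/3)·(709/3) = 527/9 and ps = 259/6 + (1/6)·(709/3) = 743/9.
The subsidy expands output by 709/3 − 565/3 = 48 past the efficient level; on those units the gap between marginal cost and willingness to pay runs from 0 up to 24.
DWL = ½ × 24 × 48 = 576.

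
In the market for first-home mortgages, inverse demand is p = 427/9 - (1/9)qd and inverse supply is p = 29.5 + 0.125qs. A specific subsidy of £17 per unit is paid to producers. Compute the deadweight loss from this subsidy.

Pre-subsidy: 427/9 - (1/9)q = 29.5 + 0.125q gives q* = 76 and p* = 39.
With the subsidy, sellers receive ps = pb + 17 for each unit, where pb is the price buyers pay.
On the curves, pb = 427/9 - (1/9)q and ps = 29.5 + 0.125q; the wedge ps − pb = 17 gives 29.5 + 0.125q − (427/9 - (1/9)q) = 17, so q' = 148.
Then pb = 427/9 − (1/9)·148 = 31 and ps = 29.5 + 0.125·148 = 48.
The subsidy expands output by 148 − 76 = 72 past the efficient level; on those units the gap between marginal cost and willingness to pay runs from 0 up to 17.
DWL = ½ × 17 × 72 = 612.

Deadweight loss = £612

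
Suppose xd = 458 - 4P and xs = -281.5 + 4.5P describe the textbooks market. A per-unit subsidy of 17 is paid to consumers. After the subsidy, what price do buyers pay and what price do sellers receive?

Buyers pay 78; sellers receive 95

Pre-subsidy: 458 - 4P = -281.5 + 4.5P gives P* = 87, x* = 110.
With the rebate, buyers effectively pay Pb = Ps − 17, where Ps is the price sellers receive.
Demand in terms of Ps becomes xd = 458 − 4(Ps − 17) = 526 - 4Ps. Setting this equal to supply: 526 - 4Ps = -281.5 + 4.5Ps, so Ps = 95.
Buyers pay Pb = 95 − 17 = 78; x' = -281.5 + 4.5·95 = 146.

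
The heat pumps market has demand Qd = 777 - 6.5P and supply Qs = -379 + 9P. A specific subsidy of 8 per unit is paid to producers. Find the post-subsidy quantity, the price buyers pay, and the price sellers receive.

Q' = 9995/31; buyers pay 2168/31; sellers receive 2416/31

Pre-subsidy: 777 - 6.5P = -379 + 9P gives P* = 2312/31, Q* = 9059/31.
With the subsidy, sellers receive Ps = Pb + 8 for each unit, where Pb is the price buyers pay.
Supply in terms of Pb becomes Qs = -379 + 9(Pb + 8) = -307 + 9Pb. Setting this equal to demand: 777 - 6.5Pb = -307 + 9Pb, so Pb = 2168/31.
Sellers receive Ps = 2168/31 + 8 = 2416/31; Q' = 777 − 6.5·(2168/31) = 9995/31.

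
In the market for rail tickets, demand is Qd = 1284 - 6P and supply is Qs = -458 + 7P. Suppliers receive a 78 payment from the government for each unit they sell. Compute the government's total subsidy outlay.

Government cost = 57096

Pre-subsidy: 1284 - 6P = -458 + 7P gives P* = 134, Q* = 480.
With the subsidy, sellers receive Ps = Pb + 78 for each unit, where Pb is the price buyers pay.
Supply in terms of Pb becomes Qs = -458 + 7(Pb + 78) = 88 + 7Pb. Setting this equal to demand: 1284 - 6Pb = 88 + 7Pb, so Pb = 92.
Sellers receive Ps = 92 + 78 = 170; Q' = 1284 − 6·92 = 732.
Government outlay = subsidy × quantity = 78 × 732 = 57096.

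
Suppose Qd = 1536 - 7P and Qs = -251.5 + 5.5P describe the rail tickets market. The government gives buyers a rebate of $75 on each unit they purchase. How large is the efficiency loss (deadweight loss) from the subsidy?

Pre-subsidy: 1536 - 7P = -251.5 + 5.5P gives P* = 143, Q* = 535.
With the rebate, buyers effectively pay Pb = Ps − 75, where Ps is the price sellers receive.
Demand in terms of Ps becomes Qd = 1536 − 7(Ps − 75) = 2061 - 7Ps. Setting this equal to supply: 2061 - 7Ps = -251.5 + 5.5Ps, so Ps = 185.
Buyers pay Pb = 185 − 75 = 110; Q' = -251.5 + 5.5·185 = 766.
The subsidy expands output by 766 − 535 = 231 past the efficient level; on those units the gap between marginal cost and willingness to pay runs from 0 up to 75.
DWL = ½ × 75 × 231 = 8662.5.

Deadweight loss = $8662.5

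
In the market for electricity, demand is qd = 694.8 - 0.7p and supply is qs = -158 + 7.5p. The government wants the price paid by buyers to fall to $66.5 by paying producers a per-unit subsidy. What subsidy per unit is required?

At a buyer price of 66.5, quantity demanded is 694.8 − 0.7·66.5 = 648.25.
Sellers supply 648.25 only when they receive ps with -158 + 7.5·ps = 648.25, i.e. ps = 107.5.
s = ps − pb = 107.5 − 66.5 = 41.

Required subsidy s = $41 per unit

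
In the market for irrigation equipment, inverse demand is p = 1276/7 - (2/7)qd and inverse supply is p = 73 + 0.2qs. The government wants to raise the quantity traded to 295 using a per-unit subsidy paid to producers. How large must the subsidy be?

At q = 295, from the demand curve buyers pay pb = 1276/7 − (2/7)·295 = 98; from the supply curve sellers need ps = 73 + 0.2·295 = 132.
The subsidy must fill the gap: s = ps − pb = 132 − 98 = 34.

Required subsidy s = 34 per unit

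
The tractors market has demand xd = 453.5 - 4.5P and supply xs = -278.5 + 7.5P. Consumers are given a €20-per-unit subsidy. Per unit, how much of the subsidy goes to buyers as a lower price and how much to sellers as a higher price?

Buyers gain €12.5 per unit; sellers gain €7.5 per unit

Pre-subsidy: 453.5 - 4.5P = -278.5 + 7.5P gives P* = 61, x* = 179.
With the rebate, buyers effectively pay Pb = Ps − 20, where Ps is the price sellers receive.
Demand in terms of Ps becomes xd = 453.5 − 4.5(Ps − 20) = 543.5 - 4.5Ps. Setting this equal to supply: 543.5 - 4.5Ps = -278.5 + 7.5Ps, so Ps = 68.5.
Buyers pay Pb = 68.5 − 20 = 48.5; x' = -278.5 + 7.5·68.5 = 235.25.
Buyers' price falls by P* − Pb = 61 − 48.5 = 12.5; sellers' price rises by Ps − P* = 68.5 − 61 = 7.5.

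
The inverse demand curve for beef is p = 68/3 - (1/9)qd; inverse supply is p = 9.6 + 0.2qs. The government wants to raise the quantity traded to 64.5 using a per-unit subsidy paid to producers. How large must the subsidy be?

Required subsidy s = 7 per unit

At q = 64.5, from the demand curve buyers pay pb = 68/3 − (1/9)·64.5 = 15.5; from the supply curve sellers need ps = 9.6 + 0.2·64.5 = 22.5.
The subsidy must fill the gap: s = ps − pb = 22.5 − 15.5 = 7.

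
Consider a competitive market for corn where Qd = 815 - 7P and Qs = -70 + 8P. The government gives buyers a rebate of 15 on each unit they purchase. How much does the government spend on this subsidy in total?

Government cost = 6870

Pre-subsidy: 815 - 7P = -70 + 8P gives P* = 59, Q* = 402.
With the rebate, buyers effectively pay Pb = Ps − 15, where Ps is the price sellers receive.
Demand in terms of Ps becomes Qd = 815 − 7(Ps − 15) = 920 - 7Ps. Setting this equal to supply: 920 - 7Ps = -70 + 8Ps, so Ps = 66.
Buyers pay Pb = 66 − 15 = 51; Q' = -70 + 8·66 = 458.
Government outlay = subsidy × quantity = 15 × 458 = 6870.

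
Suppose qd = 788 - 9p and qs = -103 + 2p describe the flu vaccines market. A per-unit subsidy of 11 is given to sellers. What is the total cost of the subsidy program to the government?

Government cost = 847

Pre-subsidy: 788 - 9p = -103 + 2p gives p* = 81, q* = 59.
With the subsidy, sellers receive ps = pb + 11 for each unit, where pb is the price buyers pay.
Supply in terms of pb becomes qs = -103 + 2(pb + 11) = -81 + 2pb. Setting this equal to demand: 788 - 9pb = -81 + 2pb, so pb = 79.
Sellers receive ps = 79 + 11 = 90; q' = 788 − 9·79 = 77.
Government outlay = subsidy × quantity = 11 × 77 = 847.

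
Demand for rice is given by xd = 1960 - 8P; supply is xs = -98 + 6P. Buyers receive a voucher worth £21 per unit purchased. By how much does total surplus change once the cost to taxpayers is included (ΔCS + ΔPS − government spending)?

Net change in total surplus = -£756

Pre-subsidy: 1960 - 8P = -98 + 6P gives P* = 147, x* = 784.
With the rebate, buyers effectively pay Pb = Ps − 21, where Ps is the price sellers receive.
Demand in terms of Ps becomes xd = 1960 − 8(Ps − 21) = 2128 - 8Ps. Setting this equal to supply: 2128 - 8Ps = -98 + 6Ps, so Ps = 159.
Buyers pay Pb = 159 − 21 = 138; x' = -98 + 6·159 = 856.
ΔCS = ½(784 + 856)(147 − 138) = 7380; ΔPS = ½(784 + 856)(159 − 147) = 9840.
Government spending = 21 × 856 = 17976.
Net change = 7380 + 9840 − 17976 = -756. The loss equals the DWL triangle ½·21·72.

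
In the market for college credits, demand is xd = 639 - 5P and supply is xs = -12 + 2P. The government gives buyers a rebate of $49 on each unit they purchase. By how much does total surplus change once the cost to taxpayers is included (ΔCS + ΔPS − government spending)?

Net change in total surplus = -$1715

Pre-subsidy: 639 - 5P = -12 + 2P gives P* = 93, x* = 174.
With the rebate, buyers effectively pay Pb = Ps − 49, where Ps is the price sellers receive.
Demand in terms of Ps becomes xd = 639 − 5(Ps − 49) = 884 - 5Ps. Setting this equal to supply: 884 - 5Ps = -12 + 2Ps, so Ps = 128.
Buyers pay Pb = 128 − 49 = 79; x' = -12 + 2·128 = 244.
ΔCS = ½(174 + 244)(93 − 79) = 2926; ΔPS = ½(174 + 244)(128 − 93) = 7315.
Government spending = 49 × 244 = 11956.
Net change = 2926 + 7315 − 11956 = -1715. The loss equals the DWL triangle ½·49·70.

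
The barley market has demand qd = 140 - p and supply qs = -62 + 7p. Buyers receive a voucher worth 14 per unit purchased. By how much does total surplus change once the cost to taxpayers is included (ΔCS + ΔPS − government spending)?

Pre-subsidy: 140 - p = -62 + 7p gives p* = 25.25, q* = 114.75.
With the rebate, buyers effectively pay pb = ps − 14, where ps is the price sellers receive.
Demand in terms of ps becomes qd = 140 − 1(ps − 14) = 154 - ps. Setting this equal to supply: 154 - ps = -62 + 7ps, so ps = 27.
Buyers pay pb = 27 − 14 = 13; q' = -62 + 7·27 = 127.
ΔCS = ½(114.75 + 127)(25.25 − 13) = 1480.71875; ΔPS = ½(114.75 + 127)(27 − 25.25) = 211.53125.
Government spending = 14 × 127 = 1778.
Net change = 1480.71875 + 211.53125 − 1778 = -85.75. The loss equals the DWL triangle ½·14·12.25.

Net change in total surplus = -85.75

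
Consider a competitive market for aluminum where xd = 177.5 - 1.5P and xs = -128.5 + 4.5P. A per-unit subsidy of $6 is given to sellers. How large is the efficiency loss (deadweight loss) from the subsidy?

Pre-subsidy: 177.5 - 1.5P = -128.5 + 4.5P gives P* = 51, x* = 101.
With the subsidy, sellers receive Ps = Pb + 6 for each unit, where Pb is the price buyers pay.
Supply in terms of Pb becomes xs = -128.5 + 4.5(Pb + 6) = -101.5 + 4.5Pb. Setting this equal to demand: 177.5 - 1.5Pb = -101.5 + 4.5Pb, so Pb = 46.5.
Sellers receive Ps = 46.5 + 6 = 52.5; x' = 177.5 − 1.5·46.5 = 107.75.
The subsidy expands output by 107.75 − 101 = 6.75 past the efficient level; on those units the gap between marginal cost and willingness to pay runs from 0 up to 6.
DWL = ½ × 6 × 6.75 = 20.25.

Deadweight loss = $20.25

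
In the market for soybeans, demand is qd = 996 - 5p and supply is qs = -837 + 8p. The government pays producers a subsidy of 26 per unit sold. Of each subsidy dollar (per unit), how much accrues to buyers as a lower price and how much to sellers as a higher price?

Pre-subsidy: 996 - 5p = -837 + 8p gives p* = 141, q* = 291.
With the subsidy, sellers receive ps = pb + 26 for each unit, where pb is the price buyers pay.
Supply in terms of pb becomes qs = -837 + 8(pb + 26) = -629 + 8pb. Setting this equal to demand: 996 - 5pb = -629 + 8pb, so pb = 125.
Sellers receive ps = 125 + 26 = 151; q' = 996 − 5·125 = 371.
Buyers' price falls by p* − pb = 141 − 125 = 16; sellers' price rises by ps − p* = 151 − 141 = 10.

Buyers gain 16 per unit; sellers gain 10 per unit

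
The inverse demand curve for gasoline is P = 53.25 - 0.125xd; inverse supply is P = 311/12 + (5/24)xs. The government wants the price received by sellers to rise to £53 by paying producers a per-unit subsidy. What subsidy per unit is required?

Required subsidy s = £16 per unit

At a seller price of 53, quantity supplied is -124.4 + 4.8·53 = 130.
Buyers absorb 130 only when they pay Pb = 53.25 − 0.125·130 = 37.
s = Ps − Pb = 53 − 37 = 16.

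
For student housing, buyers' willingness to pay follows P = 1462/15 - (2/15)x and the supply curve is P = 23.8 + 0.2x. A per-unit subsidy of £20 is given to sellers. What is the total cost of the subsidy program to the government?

Pre-subsidy: 1462/15 - (2/15)x = 23.8 + 0.2x gives x* = 221 and P* = 68.
With the subsidy, sellers receive Ps = Pb + 20 for each unit, where Pb is the price buyers pay.
On the curves, Pb = 1462/15 - (2/15)x and Ps = 23.8 + 0.2x; the wedge Ps − Pb = 20 gives 23.8 + 0.2x − (1462/15 - (2/15)x) = 20, so x' = 281.
Then Pb = 1462/15 − (2/15)·281 = 60 and Ps = 23.8 + 0.2·281 = 80.
Government outlay = subsidy × quantity = 20 × 281 = 5620.

Government cost = £5620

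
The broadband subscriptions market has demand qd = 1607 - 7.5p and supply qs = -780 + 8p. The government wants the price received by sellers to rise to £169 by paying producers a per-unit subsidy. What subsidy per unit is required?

At a seller price of 169, quantity supplied is -780 + 8·169 = 572.
Buyers absorb 572 only when they pay pb with 1607 − 7.5·pb = 572, i.e. pb = 138.
s = ps − pb = 169 − 138 = 31.

Required subsidy s = £31 per unit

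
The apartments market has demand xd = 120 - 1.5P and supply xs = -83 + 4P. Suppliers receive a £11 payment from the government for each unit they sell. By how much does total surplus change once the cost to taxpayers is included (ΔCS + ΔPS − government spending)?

Pre-subsidy: 120 - 1.5P = -83 + 4P gives P* = 406/11, x* = 711/11.
With the subsidy, sellers receive Ps = Pb + 11 for each unit, where Pb is the price buyers pay.
Supply in terms of Pb becomes xs = -83 + 4(Pb + 11) = -39 + 4Pb. Setting this equal to demand: 120 - 1.5Pb = -39 + 4Pb, so Pb = 318/11.
Sellers receive Ps = 318/11 + 11 = 439/11; x' = 120 − 1.5·(318/11) = 843/11.
ΔCS = ½(711/11 + 843/11)(406/11 − 318/11) = 6216/11; ΔPS = ½(711/11 + 843/11)(439/11 − 406/11) = 2331/11.
Government spending = 11 × 843/11 = 843.
Net change = 6216/11 + 2331/11 − 843 = -66. The loss equals the DWL triangle ½·11·12.

Net change in total surplus = -£66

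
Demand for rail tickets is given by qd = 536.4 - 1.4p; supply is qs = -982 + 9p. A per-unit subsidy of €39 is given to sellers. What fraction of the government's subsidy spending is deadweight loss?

Pre-subsidy: 536.4 - 1.4p = -982 + 9p gives p* = 146, q* = 332.
With the subsidy, sellers receive ps = pb + 39 for each unit, where pb is the price buyers pay.
Supply in terms of pb becomes qs = -982 + 9(pb + 39) = -631 + 9pb. Setting this equal to demand: 536.4 - 1.4pb = -631 + 9pb, so pb = 112.25.
Sellers receive ps = 112.25 + 39 = 151.25; q' = 536.4 − 1.4·112.25 = 379.25.
ΔCS = ½(332 + 379.25)(146 − 112.25) = 12002.34375; ΔPS = ½(332 + 379.25)(151.25 − 146) = 1867.03125.
Government spending = 39 × 379.25 = 14790.75.
DWL = ½ × 39 × (379.25 − 332) = 921.375; fraction = 921.375 / 14790.75 = 189/3034.

DWL / government spending = 189/3034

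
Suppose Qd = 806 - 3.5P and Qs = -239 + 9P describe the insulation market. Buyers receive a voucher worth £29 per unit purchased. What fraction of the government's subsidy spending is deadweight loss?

DWL / government spending = 1827/29324

Pre-subsidy: 806 - 3.5P = -239 + 9P gives P* = 83.6, Q* = 513.4.
With the rebate, buyers effectively pay Pb = Ps − 29, where Ps is the price sellers receive.
Demand in terms of Ps becomes Qd = 806 − 3.5(Ps − 29) = 907.5 - 3.5Ps. Setting this equal to supply: 907.5 - 3.5Ps = -239 + 9Ps, so Ps = 91.72.
Buyers pay Pb = 91.72 − 29 = 62.72; Q' = -239 + 9·91.72 = 586.48.
ΔCS = ½(513.4 + 586.48)(83.6 − 62.72) = 11482.7472; ΔPS = ½(513.4 + 586.48)(91.72 − 83.6) = 4465.5128.
Government spending = 29 × 586.48 = 17007.92.
DWL = ½ × 29 × (586.48 − 513.4) = 1059.66; fraction = 1059.66 / 17007.92 = 1827/29324.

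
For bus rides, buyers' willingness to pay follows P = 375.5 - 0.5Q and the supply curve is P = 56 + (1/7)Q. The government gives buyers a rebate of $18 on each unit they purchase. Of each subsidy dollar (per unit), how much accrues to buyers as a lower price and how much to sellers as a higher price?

Pre-subsidy: 375.5 - 0.5Q = 56 + (1/7)Q gives Q* = 497 and P* = 127.
With the rebate, buyers effectively pay Pb = Ps − 18, where Ps is the price sellers receive.
On the curves, Pb = 375.5 - 0.5Q and Ps = 56 + (1/7)Q; the wedge Ps − Pb = 18 gives 56 + (1/7)Q − (375.5 - 0.5Q) = 18, so Q' = 525.
Then Pb = 375.5 − 0.5·525 = 113 and Ps = 56 + (1/7)·525 = 131.
Buyers' price falls by P* − Pb = 127 − 113 = 14; sellers' price rises by Ps − P* = 131 − 127 = 4.

Buyers gain $14 per unit; sellers gain $4 per unit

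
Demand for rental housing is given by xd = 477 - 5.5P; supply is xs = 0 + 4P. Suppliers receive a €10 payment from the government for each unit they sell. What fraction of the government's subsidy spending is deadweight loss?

Pre-subsidy: 477 - 5.5P = 0 + 4P gives P* = 954/19, x* = 3816/19.
With the subsidy, sellers receive Ps = Pb + 10 for each unit, where Pb is the price buyers pay.
Supply in terms of Pb becomes xs = 0 + 4(Pb + 10) = 40 + 4Pb. Setting this equal to demand: 477 - 5.5Pb = 40 + 4Pb, so Pb = 46.
Sellers receive Ps = 46 + 10 = 56; x' = 477 − 5.5·46 = 224.
ΔCS = ½(3816/19 + 224)(954/19 − 46) = 322880/361; ΔPS = ½(3816/19 + 224)(56 − 954/19) = 443960/361.
Government spending = 10 × 224 = 2240.
DWL = ½ × 10 × (224 − 3816/19) = 2200/19; fraction = (2200/19) / 2240 = 55/1064.

DWL / government spending = 55/1064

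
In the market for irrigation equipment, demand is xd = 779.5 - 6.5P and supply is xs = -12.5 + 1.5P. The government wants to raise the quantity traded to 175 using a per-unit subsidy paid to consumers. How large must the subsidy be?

Required subsidy s = 32 per unit

At x = 175, invert demand for the buyer price: Pb = (779.5 − 175)/6.5 = 93; invert supply for the seller price: Ps = (175 − (-12.5))/1.5 = 125.
The subsidy must fill the gap: s = Ps − Pb = 125 − 93 = 32.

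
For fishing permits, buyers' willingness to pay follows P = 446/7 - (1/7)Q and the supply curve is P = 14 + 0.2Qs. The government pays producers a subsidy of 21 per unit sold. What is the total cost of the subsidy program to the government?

Pre-subsidy: 446/7 - (1/7)Q = 14 + 0.2Q gives Q* = 145 and P* = 43.
With the subsidy, sellers receive Ps = Pb + 21 for each unit, where Pb is the price buyers pay.
On the curves, Pb = 446/7 - (1/7)Q and Ps = 14 + 0.2Q; the wedge Ps − Pb = 21 gives 14 + 0.2Q − (446/7 - (1/7)Q) = 21, so Q' = 206.25.
Then Pb = 446/7 − (1/7)·206.25 = 34.25 and Ps = 14 + 0.2·206.25 = 55.25.
Government outlay = subsidy × quantity = 21 × 206.25 = 4331.25.

Government cost = 4331.25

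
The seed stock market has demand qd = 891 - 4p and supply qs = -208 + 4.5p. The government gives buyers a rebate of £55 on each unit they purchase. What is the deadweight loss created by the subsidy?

Pre-subsidy: 891 - 4p = -208 + 4.5p gives p* = 2198/17, q* = 6355/17.
With the rebate, buyers effectively pay pb = ps − 55, where ps is the price sellers receive.
Demand in terms of ps becomes qd = 891 − 4(ps − 55) = 1111 - 4ps. Setting this equal to supply: 1111 - 4ps = -208 + 4.5ps, so ps = 2638/17.
Buyers pay pb = 2638/17 − 55 = 1703/17; q' = -208 + 4.5·(2638/17) = 8335/17.
The subsidy expands output by 8335/17 − 6355/17 = 1980/17 past the efficient level; on those units the gap between marginal cost and willingness to pay runs from 0 up to 55.
DWL = ½ × 55 × 1980/17 = 54450/17.

Deadweight loss = 54450/17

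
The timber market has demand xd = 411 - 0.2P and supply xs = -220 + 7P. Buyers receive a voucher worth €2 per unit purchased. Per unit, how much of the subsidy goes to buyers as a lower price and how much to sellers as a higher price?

Pre-subsidy: 411 - 0.2P = -220 + 7P gives P* = 3155/36, x* = 14165/36.
With the rebate, buyers effectively pay Pb = Ps − 2, where Ps is the price sellers receive.
Demand in terms of Ps becomes xd = 411 − 0.2(Ps − 2) = 411.4 - 0.2Ps. Setting this equal to supply: 411.4 - 0.2Ps = -220 + 7Ps, so Ps = 3157/36.
Buyers pay Pb = 3157/36 − 2 = 3085/36; x' = -220 + 7·(3157/36) = 14179/36.
Buyers' price falls by P* − Pb = 3155/36 − 3085/36 = 35/18; sellers' price rises by Ps − P* = 3157/36 − 3155/36 = 1/18.

Buyers gain 35/18 per unit; sellers gain 1/18 per unit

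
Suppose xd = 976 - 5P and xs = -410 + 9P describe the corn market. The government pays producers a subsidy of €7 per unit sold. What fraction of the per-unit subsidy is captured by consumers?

Pre-subsidy: 976 - 5P = -410 + 9P gives P* = 99, x* = 481.
With the subsidy, sellers receive Ps = Pb + 7 for each unit, where Pb is the price buyers pay.
Supply in terms of Pb becomes xs = -410 + 9(Pb + 7) = -347 + 9Pb. Setting this equal to demand: 976 - 5Pb = -347 + 9Pb, so Pb = 94.5.
Sellers receive Ps = 94.5 + 7 = 101.5; x' = 976 − 5·94.5 = 503.5.
Buyers' price falls by P* − Pb = 99 − 94.5 = 4.5; sellers' price rises by Ps − P* = 101.5 − 99 = 2.5.
So consumers capture 4.5/7 = 9/14 of each unit of subsidy.

Consumer share = 9/14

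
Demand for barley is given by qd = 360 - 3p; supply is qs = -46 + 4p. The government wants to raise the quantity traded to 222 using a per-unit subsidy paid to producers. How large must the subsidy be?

At q = 222, invert demand for the buyer price: pb = (360 − 222)/3 = 46; invert supply for the seller price: ps = (222 − (-46))/4 = 67.
The subsidy must fill the gap: s = ps − pb = 67 − 46 = 21.

Required subsidy s = 21 per unit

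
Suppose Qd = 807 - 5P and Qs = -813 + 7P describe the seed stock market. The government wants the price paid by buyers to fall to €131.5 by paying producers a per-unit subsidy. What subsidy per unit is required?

At a buyer price of 131.5, quantity demanded is 807 − 5·131.5 = 149.5.
Sellers supply 149.5 only when they receive Ps with -813 + 7·Ps = 149.5, i.e. Ps = 137.5.
s = Ps − Pb = 137.5 − 131.5 = 6.

Required subsidy s = €6 per unit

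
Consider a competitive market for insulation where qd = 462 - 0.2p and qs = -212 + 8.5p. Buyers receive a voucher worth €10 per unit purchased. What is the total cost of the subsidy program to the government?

Government cost = 390160/87

Pre-subsidy: 462 - 0.2p = -212 + 8.5p gives p* = 6740/87, q* = 38846/87.
With the rebate, buyers effectively pay pb = ps − 10, where ps is the price sellers receive.
Demand in terms of ps becomes qd = 462 − 0.2(ps − 10) = 464 - 0.2ps. Setting this equal to supply: 464 - 0.2ps = -212 + 8.5ps, so ps = 6760/87.
Buyers pay pb = 6760/87 − 10 = 5890/87; q' = -212 + 8.5·(6760/87) = 39016/87.
Government outlay = subsidy × quantity = 10 × 39016/87 = 390160/87.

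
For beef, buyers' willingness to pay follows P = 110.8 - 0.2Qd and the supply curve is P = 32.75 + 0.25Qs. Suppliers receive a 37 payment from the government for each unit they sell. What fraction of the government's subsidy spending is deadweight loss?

Pre-subsidy: 110.8 - 0.2Q = 32.75 + 0.25Q gives Q* = 1561/9 and P* = 685/9.
With the subsidy, sellers receive Ps = Pb + 37 for each unit, where Pb is the price buyers pay.
On the curves, Pb = 110.8 - 0.2Q and Ps = 32.75 + 0.25Q; the wedge Ps − Pb = 37 gives 32.75 + 0.25Q − (110.8 - 0.2Q) = 37, so Q' = 767/3.
Then Pb = 110.8 − 0.2·(767/3) = 179/3 and Ps = 32.75 + 0.25·(767/3) = 290/3.
ΔCS = ½(1561/9 + 767/3)(685/9 − 179/3) = 285788/81; ΔPS = ½(1561/9 + 767/3)(290/3 − 685/9) = 357235/81.
Government spending = 37 × 767/3 = 28379/3.
DWL = ½ × 37 × (767/3 − 1561/9) = 13690/9; fraction = (13690/9) / (28379/3) = 370/2301.

DWL / government spending = 370/2301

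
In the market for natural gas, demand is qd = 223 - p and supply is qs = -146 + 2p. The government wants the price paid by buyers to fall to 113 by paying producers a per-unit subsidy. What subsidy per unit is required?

At a buyer price of 113, quantity demanded is 223 − 1·113 = 110.
Sellers supply 110 only when they receive ps with -146 + 2·ps = 110, i.e. ps = 128.
s = ps − pb = 128 − 113 = 15.

Required subsidy s = 15 per unit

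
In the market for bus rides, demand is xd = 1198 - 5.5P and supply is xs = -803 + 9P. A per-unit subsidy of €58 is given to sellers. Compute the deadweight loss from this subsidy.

Deadweight loss = €5742

Pre-subsidy: 1198 - 5.5P = -803 + 9P gives P* = 138, x* = 439.
With the subsidy, sellers receive Ps = Pb + 58 for each unit, where Pb is the price buyers pay.
Supply in terms of Pb becomes xs = -803 + 9(Pb + 58) = -281 + 9Pb. Setting this equal to demand: 1198 - 5.5Pb = -281 + 9Pb, so Pb = 102.
Sellers receive Ps = 102 + 58 = 160; x' = 1198 − 5.5·102 = 637.
The subsidy expands output by 637 − 439 = 198 past the efficient level; on those units the gap between marginal cost and willingness to pay runs from 0 up to 58.
DWL = ½ × 58 × 198 = 5742.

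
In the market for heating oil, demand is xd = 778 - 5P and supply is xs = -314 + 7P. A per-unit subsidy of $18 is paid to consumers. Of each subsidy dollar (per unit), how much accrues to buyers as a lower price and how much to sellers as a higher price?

Buyers gain $10.5 per unit; sellers gain $7.5 per unit

Pre-subsidy: 778 - 5P = -314 + 7P gives P* = 91, x* = 323.
With the rebate, buyers effectively pay Pb = Ps − 18, where Ps is the price sellers receive.
Demand in terms of Ps becomes xd = 778 − 5(Ps − 18) = 868 - 5Ps. Setting this equal to supply: 868 - 5Ps = -314 + 7Ps, so Ps = 98.5.
Buyers pay Pb = 98.5 − 18 = 80.5; x' = -314 + 7·98.5 = 375.5.
Buyers' price falls by P* − Pb = 91 − 80.5 = 10.5; sellers' price rises by Ps − P* = 98.5 − 91 = 7.5.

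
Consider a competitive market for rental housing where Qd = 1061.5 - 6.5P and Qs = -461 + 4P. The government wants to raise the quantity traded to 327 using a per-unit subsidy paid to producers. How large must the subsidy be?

At Q = 327, invert demand for the buyer price: Pb = (1061.5 − 327)/6.5 = 113; invert supply for the seller price: Ps = (327 − (-461))/4 = 197.
The subsidy must fill the gap: s = Ps − Pb = 197 − 113 = 84.

Required subsidy s = 84 per unit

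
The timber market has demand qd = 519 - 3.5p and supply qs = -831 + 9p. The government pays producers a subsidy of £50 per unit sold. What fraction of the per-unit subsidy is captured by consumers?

Consumer share = 0.72

Pre-subsidy: 519 - 3.5p = -831 + 9p gives p* = 108, q* = 141.
With the subsidy, sellers receive ps = pb + 50 for each unit, where pb is the price buyers pay.
Supply in terms of pb becomes qs = -831 + 9(pb + 50) = -381 + 9pb. Setting this equal to demand: 519 - 3.5pb = -381 + 9pb, so pb = 72.
Sellers receive ps = 72 + 50 = 122; q' = 519 − 3.5·72 = 267.
Buyers' price falls by p* − pb = 108 − 72 = 36; sellers' price rises by ps − p* = 122 − 108 = 14.
So consumers capture 36/50 = 0.72 of each unit of subsidy.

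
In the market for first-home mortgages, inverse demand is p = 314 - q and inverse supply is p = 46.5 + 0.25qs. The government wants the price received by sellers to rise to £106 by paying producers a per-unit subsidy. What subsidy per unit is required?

Required subsidy s = £30 per unit

At a seller price of 106, quantity supplied is -186 + 4·106 = 238.
Buyers absorb 238 only when they pay pb = 314 − 1·238 = 76.
s = ps − pb = 106 − 76 = 30.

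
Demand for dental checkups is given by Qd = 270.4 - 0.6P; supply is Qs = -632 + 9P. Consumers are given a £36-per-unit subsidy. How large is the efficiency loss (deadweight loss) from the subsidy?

Deadweight loss = £364.5

Pre-subsidy: 270.4 - 0.6P = -632 + 9P gives P* = 94, Q* = 214.
With the rebate, buyers effectively pay Pb = Ps − 36, where Ps is the price sellers receive.
Demand in terms of Ps becomes Qd = 270.4 − 0.6(Ps − 36) = 292 - 0.6Ps. Setting this equal to supply: 292 - 0.6Ps = -632 + 9Ps, so Ps = 96.25.
Buyers pay Pb = 96.25 − 36 = 60.25; Q' = -632 + 9·96.25 = 234.25.
The subsidy expands output by 234.25 − 214 = 20.25 past the efficient level; on those units the gap between marginal cost and willingness to pay runs from 0 up to 36.
DWL = ½ × 36 × 20.25 = 364.5.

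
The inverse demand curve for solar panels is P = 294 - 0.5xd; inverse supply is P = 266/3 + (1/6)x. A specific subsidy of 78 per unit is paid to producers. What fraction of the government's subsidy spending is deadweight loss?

DWL / government spending = 117/850

Pre-subsidy: 294 - 0.5x = 266/3 + (1/6)x gives x* = 308 and P* = 140.
With the subsidy, sellers receive Ps = Pb + 78 for each unit, where Pb is the price buyers pay.
On the curves, Pb = 294 - 0.5x and Ps = 266/3 + (1/6)x; the wedge Ps − Pb = 78 gives 266/3 + (1/6)x − (294 - 0.5x) = 78, so x' = 425.
Then Pb = 294 − 0.5·425 = 81.5 and Ps = 266/3 + (1/6)·425 = 159.5.
ΔCS = ½(308 + 425)(140 − 81.5) = 21440.25; ΔPS = ½(308 + 425)(159.5 − 140) = 7146.75.
Government spending = 78 × 425 = 33150.
DWL = ½ × 78 × (425 − 308) = 4563; fraction = 4563 / 33150 = 117/850.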